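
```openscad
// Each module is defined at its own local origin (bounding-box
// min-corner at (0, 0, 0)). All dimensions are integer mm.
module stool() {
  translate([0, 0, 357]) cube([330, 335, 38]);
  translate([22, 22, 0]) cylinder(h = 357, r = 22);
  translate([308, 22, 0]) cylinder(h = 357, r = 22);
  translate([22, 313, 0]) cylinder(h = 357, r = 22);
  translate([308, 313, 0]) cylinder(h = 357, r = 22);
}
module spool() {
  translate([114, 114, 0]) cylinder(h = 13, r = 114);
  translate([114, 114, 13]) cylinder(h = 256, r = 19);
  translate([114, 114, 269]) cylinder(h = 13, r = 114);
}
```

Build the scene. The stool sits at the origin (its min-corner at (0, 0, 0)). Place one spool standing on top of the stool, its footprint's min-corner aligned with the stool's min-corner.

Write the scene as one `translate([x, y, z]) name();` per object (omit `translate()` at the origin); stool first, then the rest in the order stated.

stool();
translate([0, 0, 395]) spool();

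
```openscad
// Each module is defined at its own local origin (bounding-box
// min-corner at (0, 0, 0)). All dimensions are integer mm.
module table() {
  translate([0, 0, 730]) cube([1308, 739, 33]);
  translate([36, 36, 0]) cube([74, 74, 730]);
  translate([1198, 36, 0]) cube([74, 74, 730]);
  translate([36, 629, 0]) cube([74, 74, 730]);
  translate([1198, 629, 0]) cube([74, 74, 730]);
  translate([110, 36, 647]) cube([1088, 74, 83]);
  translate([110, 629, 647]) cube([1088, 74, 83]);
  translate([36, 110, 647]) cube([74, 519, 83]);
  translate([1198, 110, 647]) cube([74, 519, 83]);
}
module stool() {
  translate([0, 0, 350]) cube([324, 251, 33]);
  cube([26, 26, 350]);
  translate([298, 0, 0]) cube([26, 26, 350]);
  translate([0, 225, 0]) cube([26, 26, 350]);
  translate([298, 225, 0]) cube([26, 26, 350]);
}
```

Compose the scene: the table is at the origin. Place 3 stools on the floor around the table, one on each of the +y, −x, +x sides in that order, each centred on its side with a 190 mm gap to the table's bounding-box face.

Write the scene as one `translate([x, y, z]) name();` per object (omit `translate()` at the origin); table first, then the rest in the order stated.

table();
translate([492, 929, 0]) stool();
translate([-514, 244, 0]) stool();
translate([1498, 244, 0]) stool();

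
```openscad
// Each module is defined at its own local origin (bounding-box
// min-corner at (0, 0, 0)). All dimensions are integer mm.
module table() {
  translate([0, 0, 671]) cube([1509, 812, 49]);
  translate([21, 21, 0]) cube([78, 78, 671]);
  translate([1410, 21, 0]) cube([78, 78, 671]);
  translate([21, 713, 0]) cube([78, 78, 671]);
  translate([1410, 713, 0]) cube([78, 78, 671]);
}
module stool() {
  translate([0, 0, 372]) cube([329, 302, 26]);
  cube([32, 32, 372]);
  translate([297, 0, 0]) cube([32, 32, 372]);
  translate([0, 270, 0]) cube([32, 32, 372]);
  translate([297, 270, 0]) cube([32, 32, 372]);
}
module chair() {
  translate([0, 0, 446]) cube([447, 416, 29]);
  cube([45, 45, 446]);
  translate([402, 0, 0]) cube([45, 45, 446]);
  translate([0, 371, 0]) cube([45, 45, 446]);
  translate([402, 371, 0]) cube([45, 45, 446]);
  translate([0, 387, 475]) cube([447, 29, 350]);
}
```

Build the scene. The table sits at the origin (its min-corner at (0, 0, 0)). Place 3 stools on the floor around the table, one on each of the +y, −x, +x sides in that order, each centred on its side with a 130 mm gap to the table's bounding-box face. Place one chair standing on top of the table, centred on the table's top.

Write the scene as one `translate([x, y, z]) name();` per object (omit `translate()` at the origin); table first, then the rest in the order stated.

table();
translate([590, 942, 0]) stool();
translate([-459, 255, 0]) stool();
translate([1639, 255, 0]) stool();
translate([531, 198, 720]) chair();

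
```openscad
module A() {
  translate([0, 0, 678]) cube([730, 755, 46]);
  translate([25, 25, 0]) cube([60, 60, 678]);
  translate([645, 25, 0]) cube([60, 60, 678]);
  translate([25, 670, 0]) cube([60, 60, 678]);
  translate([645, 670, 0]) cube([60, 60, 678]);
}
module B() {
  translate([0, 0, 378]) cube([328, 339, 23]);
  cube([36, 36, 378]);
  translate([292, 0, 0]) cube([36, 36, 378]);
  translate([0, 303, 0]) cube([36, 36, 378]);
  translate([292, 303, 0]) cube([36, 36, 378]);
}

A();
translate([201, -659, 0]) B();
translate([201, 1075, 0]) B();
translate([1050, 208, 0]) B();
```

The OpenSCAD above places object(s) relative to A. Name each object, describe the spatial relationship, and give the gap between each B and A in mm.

Each stool's nearest face is 320 mm from the table's bounding box.

A is a table. B is a stool. Three stools sit around the table at the −y, +y, +x sides. The gap between each stool and the table is 320 mm.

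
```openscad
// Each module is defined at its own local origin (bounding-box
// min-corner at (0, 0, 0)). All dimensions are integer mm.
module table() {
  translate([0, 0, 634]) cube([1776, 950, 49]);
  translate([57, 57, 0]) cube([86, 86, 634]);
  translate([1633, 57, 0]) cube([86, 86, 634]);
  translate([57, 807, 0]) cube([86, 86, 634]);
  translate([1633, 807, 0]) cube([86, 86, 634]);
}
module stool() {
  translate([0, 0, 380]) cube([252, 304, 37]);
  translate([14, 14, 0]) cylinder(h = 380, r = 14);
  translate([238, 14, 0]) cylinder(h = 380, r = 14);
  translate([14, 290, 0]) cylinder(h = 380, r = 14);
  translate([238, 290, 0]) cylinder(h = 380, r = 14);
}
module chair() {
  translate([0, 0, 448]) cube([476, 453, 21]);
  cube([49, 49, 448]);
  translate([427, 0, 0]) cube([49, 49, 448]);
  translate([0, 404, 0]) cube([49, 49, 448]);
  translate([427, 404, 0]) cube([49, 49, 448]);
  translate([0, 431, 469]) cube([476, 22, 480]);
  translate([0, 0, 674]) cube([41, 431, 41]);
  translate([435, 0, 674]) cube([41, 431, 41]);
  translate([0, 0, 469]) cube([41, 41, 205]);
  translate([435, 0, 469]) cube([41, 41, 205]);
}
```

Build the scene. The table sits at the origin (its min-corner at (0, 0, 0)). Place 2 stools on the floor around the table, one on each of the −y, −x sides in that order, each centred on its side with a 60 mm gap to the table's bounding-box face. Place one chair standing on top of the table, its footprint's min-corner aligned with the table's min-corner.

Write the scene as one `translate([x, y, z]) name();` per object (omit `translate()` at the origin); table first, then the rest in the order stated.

table();
translate([762, -364, 0]) stool();
translate([-312, 323, 0]) stool();
translate([0, 0, 683]) chair();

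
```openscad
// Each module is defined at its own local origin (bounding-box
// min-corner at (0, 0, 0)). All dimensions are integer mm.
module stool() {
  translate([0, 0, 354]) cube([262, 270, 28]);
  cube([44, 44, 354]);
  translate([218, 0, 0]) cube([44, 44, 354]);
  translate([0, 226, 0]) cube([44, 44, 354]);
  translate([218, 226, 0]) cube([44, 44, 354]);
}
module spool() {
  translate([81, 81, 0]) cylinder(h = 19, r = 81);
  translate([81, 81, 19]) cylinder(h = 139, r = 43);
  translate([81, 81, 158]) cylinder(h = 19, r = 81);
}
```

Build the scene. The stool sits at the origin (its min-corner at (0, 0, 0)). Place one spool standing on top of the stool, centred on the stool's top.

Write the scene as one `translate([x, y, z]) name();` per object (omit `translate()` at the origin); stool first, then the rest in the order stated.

stool();
translate([50, 54, 382]) spool();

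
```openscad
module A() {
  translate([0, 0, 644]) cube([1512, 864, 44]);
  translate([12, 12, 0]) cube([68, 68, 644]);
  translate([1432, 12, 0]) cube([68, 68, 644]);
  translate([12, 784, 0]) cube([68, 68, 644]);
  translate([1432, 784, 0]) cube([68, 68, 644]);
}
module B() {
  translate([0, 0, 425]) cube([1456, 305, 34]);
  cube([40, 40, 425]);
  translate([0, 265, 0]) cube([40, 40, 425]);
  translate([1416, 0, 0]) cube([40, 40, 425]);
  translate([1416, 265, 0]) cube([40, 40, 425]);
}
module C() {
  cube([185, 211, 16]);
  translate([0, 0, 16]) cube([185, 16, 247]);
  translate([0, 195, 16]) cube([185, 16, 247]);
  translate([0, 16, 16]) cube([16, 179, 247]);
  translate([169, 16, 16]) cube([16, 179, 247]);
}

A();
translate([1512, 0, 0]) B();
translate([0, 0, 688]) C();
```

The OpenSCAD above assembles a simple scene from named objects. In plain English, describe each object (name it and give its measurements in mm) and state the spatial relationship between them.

A is a table: top 1512 mm (x) × 864 mm (y), 44 mm thick, upper face at z = 688 mm, on four 68×68 mm square legs, each inset 12 mm from the nearest pair of top edges, running from z = 0 to the bottom of the top.

B is a bench: a 1456×305 mm seat slab, 34 mm thick, top at z = 459 mm, on four 40×40 mm square legs flush with the seat corners and standing on z = 0.

C is an open storage box with external size 185×211×263 mm and wall thickness 16 mm (the base is also 16 mm thick). The base covers the whole footprint; the four walls stand on the base, with the y-facing walls full-width and the x-facing walls fitting between their inner faces.

The bench is against the table's +x side, with their −y faces flush. The open box is on top of the table.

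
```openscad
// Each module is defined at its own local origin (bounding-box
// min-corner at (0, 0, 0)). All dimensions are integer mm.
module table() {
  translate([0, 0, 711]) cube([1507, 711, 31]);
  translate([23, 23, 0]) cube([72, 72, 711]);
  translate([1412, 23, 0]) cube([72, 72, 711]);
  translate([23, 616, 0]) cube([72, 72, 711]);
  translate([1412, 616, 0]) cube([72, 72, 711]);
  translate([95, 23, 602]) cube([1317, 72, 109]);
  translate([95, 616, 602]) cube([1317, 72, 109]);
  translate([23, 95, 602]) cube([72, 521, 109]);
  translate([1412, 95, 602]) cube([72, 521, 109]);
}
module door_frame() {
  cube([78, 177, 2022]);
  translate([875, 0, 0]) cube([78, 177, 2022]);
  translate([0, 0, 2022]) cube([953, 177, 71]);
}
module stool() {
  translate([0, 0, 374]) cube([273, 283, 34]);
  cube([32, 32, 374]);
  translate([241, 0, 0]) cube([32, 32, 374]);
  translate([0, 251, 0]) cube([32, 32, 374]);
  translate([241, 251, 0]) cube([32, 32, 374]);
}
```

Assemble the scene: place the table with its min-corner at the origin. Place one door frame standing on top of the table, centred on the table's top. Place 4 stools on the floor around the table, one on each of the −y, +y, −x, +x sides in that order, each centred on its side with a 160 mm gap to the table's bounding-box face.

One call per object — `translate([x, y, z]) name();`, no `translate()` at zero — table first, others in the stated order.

table();
translate([277, 267, 742]) door_frame();
translate([617, -443, 0]) stool();
translate([617, 871, 0]) stool();
translate([-433, 214, 0]) stool();
translate([1667, 214, 0]) stool();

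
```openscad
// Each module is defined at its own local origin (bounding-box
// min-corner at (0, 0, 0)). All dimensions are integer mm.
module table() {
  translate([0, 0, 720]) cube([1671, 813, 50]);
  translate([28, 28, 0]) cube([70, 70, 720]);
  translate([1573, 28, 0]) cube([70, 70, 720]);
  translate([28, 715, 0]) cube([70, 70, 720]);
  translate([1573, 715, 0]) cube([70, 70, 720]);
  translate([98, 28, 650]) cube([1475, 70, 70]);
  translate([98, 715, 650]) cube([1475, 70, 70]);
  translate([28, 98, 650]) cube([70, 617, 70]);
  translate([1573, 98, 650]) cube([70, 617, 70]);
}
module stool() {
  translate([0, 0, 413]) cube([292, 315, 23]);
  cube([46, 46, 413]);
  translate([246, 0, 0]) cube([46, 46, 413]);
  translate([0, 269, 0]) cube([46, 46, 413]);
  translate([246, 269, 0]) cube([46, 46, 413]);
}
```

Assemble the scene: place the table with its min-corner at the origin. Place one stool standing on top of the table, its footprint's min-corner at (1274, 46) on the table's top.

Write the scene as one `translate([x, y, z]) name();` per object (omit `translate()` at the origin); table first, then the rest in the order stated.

table();
translate([1274, 46, 770]) stool();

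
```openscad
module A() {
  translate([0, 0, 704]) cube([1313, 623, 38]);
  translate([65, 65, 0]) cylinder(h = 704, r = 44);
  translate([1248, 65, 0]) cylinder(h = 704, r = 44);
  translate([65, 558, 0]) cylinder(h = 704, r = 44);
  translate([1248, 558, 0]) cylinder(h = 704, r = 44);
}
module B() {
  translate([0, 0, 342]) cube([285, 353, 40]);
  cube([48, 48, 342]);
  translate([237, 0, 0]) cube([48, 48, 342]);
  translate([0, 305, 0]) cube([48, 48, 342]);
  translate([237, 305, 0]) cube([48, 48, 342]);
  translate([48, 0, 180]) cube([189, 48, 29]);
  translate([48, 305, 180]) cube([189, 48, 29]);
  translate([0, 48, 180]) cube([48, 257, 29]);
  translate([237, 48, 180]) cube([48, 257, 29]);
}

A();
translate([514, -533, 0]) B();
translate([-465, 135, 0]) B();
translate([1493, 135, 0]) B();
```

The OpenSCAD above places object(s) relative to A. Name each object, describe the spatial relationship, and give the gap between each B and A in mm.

A is a table. B is a stool. Three stools sit around the table at the −y, −x, +x sides. The gap between each stool and the table is 180 mm.

Each stool's nearest face is 180 mm from the table's bounding box.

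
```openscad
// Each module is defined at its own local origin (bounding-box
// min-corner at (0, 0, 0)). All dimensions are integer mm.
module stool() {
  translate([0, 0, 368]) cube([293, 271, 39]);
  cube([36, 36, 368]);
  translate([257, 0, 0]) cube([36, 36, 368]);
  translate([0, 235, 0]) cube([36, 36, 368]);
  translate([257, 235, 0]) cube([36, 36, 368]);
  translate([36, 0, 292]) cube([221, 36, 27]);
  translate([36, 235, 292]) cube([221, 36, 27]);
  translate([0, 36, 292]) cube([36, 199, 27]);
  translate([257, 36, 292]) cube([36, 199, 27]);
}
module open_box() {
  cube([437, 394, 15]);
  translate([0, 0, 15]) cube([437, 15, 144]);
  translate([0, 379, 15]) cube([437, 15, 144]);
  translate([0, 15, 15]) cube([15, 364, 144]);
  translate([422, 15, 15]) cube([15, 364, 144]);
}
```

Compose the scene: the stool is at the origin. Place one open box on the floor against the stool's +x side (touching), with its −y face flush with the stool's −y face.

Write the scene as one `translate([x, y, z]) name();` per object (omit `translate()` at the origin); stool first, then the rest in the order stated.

stool();
translate([293, 0, 0]) open_box();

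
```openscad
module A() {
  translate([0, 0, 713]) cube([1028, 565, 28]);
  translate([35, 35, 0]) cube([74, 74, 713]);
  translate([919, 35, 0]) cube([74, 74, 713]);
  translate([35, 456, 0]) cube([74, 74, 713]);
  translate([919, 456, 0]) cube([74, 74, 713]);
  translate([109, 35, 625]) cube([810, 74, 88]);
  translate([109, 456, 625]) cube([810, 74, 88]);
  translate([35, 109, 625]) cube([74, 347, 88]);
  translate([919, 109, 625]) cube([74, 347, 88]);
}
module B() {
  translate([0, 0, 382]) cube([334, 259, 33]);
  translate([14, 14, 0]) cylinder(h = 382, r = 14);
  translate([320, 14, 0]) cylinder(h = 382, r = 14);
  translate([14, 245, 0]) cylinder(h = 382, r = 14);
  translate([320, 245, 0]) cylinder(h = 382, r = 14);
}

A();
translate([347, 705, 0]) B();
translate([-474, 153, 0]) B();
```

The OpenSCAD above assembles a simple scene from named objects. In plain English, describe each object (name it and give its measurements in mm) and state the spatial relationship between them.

A is a rectangular dining table. The top is 1028×565×28 mm with its upper surface at z = 741 mm. It stands on four 74×74 mm square legs, each inset 35 mm from the nearest pair of top edges, running from the floor to the underside of the top. Four apron rails, 74 mm thick and 88 mm tall, run between adjacent legs with their top edges flush with the underside of the top and their outer faces flush with the legs' outer faces.

B is a four-legged stool. The seat is a 334×259×33 mm slab whose top surface is at z = 415 mm; four round legs, each 28 mm in diameter, run from the floor (z = 0) to the underside of the seat, each leg's axis is inset half a diameter from the nearest pair of seat edges (so the leg's bounding box is flush with the corner).

Two stools sit around the table at the +y, −x sides.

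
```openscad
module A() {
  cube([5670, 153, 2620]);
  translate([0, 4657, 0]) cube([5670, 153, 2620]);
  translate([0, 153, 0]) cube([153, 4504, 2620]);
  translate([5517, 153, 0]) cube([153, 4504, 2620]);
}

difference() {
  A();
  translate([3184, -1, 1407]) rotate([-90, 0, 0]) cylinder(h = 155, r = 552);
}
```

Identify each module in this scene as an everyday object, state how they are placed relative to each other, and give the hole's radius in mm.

The subtracted cylinder has r = 552 mm.

A is a house frame. The house frame has a circular hole through its front wall. The hole's radius is 552 mm.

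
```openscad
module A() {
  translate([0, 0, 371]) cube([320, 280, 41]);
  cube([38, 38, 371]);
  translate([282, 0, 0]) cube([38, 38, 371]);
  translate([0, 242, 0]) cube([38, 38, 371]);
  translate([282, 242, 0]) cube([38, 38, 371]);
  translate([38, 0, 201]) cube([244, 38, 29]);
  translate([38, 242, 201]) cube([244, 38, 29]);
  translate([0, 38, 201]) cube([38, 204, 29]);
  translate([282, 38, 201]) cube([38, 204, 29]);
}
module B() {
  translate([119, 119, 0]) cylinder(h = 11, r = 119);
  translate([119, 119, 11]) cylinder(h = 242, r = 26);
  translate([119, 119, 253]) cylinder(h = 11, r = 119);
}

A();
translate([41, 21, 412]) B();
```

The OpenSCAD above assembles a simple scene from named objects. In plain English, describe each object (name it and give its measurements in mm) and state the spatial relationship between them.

A is a four-legged stool. The seat is 320×280 mm, 41 mm thick, top at z = 412 mm. It stands on four square legs, each 38×38 mm in cross-section, from z = 0 to the seat underside, each flush with a corner of the seat. Four stretchers, 38 mm wide and 29 mm tall, connect adjacent legs with their undersides at z = 201 mm, each running between the inner faces of the legs it joins and aligned with the legs' outer faces on the other axis.

B is a spool: two coaxial disc flanges of radius 119 mm and thickness 11 mm, joined by a core cylinder of radius 26 mm and height 242 mm. The lower flange rests on z = 0 and the three cylinders share a vertical axis.

The spool is on top of the stool, centred.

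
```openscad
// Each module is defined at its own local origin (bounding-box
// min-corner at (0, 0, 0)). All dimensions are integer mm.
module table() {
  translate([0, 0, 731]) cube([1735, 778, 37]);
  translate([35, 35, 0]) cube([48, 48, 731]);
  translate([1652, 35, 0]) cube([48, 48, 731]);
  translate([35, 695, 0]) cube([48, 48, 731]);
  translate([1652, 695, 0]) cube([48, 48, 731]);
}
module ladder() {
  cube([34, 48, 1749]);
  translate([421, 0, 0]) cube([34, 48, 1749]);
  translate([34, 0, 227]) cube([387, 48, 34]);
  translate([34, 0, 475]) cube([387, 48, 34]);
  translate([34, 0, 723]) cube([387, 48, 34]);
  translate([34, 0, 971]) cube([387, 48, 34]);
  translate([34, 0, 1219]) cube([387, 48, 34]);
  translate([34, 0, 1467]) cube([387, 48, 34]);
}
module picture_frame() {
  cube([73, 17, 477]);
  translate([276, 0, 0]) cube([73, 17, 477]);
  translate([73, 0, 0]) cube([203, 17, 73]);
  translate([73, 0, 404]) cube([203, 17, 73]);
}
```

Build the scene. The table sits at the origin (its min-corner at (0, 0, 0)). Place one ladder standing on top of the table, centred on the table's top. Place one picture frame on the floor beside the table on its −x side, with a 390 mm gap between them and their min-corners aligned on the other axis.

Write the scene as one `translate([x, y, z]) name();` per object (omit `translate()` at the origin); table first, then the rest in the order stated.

table();
translate([640, 365, 768]) ladder();
translate([-739, 0, 0]) picture_frame();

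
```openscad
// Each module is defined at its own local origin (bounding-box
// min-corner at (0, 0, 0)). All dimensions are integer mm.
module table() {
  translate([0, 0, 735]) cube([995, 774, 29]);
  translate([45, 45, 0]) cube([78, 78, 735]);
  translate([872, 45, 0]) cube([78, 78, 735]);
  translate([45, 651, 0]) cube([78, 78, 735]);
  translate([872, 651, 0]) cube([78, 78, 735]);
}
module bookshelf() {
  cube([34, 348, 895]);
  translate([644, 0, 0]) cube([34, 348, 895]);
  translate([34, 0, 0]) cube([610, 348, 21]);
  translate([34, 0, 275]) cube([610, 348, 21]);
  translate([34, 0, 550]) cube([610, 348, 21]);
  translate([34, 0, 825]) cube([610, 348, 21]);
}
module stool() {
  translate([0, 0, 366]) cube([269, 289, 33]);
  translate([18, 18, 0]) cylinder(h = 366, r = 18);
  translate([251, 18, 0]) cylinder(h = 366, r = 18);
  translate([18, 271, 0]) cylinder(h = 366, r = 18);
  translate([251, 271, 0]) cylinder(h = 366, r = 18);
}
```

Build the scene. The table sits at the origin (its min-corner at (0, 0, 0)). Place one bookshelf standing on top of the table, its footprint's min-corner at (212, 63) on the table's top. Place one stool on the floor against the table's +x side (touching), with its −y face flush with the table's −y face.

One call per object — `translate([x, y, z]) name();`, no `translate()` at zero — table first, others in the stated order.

table();
translate([212, 63, 764]) bookshelf();
translate([995, 0, 0]) stool();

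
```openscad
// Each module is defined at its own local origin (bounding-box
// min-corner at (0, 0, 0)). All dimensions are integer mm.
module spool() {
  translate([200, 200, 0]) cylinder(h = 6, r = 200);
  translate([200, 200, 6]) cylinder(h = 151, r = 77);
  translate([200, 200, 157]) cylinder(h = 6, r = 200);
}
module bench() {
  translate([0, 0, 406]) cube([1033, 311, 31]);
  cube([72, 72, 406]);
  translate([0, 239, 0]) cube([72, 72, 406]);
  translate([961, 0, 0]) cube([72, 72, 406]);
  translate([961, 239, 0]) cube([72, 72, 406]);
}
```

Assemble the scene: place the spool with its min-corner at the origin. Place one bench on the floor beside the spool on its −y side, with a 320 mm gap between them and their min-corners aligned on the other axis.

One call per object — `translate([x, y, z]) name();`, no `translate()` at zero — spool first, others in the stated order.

spool();
translate([0, -631, 0]) bench();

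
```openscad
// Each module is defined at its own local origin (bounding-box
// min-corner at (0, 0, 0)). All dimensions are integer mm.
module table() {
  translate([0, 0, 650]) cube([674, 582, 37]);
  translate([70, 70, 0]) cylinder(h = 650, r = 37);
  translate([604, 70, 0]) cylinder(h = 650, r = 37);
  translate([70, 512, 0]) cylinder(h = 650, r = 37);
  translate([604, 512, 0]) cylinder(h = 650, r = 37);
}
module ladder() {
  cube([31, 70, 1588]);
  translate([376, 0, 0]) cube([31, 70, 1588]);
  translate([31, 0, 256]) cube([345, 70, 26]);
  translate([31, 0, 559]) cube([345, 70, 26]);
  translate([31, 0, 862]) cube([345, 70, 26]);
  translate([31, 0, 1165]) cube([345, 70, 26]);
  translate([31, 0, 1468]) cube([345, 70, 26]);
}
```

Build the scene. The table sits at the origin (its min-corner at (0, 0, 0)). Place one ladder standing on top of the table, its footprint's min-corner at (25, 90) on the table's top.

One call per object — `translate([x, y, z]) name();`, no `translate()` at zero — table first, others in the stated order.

table();
translate([25, 90, 687]) ladder();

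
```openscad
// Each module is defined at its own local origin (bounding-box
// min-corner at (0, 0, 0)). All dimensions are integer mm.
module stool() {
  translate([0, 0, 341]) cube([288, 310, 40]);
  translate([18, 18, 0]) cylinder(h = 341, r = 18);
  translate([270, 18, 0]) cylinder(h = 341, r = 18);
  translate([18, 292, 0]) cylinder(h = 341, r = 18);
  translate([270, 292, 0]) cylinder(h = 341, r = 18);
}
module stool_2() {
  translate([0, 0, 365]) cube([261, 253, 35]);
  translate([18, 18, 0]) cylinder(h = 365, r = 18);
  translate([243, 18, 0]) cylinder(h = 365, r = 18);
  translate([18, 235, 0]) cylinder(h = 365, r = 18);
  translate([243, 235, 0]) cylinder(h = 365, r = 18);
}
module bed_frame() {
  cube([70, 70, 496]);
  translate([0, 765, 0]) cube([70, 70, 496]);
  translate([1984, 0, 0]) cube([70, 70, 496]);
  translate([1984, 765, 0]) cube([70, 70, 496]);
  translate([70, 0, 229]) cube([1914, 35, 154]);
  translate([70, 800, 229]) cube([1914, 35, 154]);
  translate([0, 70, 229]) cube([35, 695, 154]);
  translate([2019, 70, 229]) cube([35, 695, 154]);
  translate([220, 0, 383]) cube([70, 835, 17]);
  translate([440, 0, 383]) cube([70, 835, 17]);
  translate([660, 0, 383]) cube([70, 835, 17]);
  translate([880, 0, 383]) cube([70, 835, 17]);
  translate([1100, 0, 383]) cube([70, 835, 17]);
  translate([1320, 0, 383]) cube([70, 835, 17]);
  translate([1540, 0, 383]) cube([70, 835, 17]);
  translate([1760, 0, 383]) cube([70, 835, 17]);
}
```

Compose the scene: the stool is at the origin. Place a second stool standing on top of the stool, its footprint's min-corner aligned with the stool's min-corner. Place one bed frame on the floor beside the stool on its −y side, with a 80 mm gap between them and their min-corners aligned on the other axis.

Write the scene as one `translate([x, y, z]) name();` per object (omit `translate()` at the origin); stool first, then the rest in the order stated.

stool();
translate([0, 0, 381]) stool_2();
translate([0, -915, 0]) bed_frame();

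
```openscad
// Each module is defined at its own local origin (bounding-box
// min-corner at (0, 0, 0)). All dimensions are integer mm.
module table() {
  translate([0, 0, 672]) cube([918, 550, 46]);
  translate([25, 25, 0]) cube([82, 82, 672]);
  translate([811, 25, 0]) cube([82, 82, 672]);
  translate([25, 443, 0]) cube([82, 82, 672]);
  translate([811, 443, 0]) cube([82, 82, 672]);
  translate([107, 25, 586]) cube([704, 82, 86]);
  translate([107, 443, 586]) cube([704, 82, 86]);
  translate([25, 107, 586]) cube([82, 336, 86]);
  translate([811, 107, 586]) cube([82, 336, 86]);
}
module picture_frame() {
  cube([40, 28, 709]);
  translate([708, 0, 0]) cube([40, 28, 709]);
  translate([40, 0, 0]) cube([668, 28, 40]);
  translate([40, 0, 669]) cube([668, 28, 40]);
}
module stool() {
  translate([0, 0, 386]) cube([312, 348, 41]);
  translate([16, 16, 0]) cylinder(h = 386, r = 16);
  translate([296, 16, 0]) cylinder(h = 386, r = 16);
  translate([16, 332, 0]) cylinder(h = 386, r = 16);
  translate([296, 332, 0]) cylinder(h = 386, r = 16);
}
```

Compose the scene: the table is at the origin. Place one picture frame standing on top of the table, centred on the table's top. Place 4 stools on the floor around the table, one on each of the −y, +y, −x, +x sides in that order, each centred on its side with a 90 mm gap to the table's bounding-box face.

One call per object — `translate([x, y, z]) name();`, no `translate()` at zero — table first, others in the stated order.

table();
translate([85, 261, 718]) picture_frame();
translate([303, -438, 0]) stool();
translate([303, 640, 0]) stool();
translate([-402, 101, 0]) stool();
translate([1008, 101, 0]) stool();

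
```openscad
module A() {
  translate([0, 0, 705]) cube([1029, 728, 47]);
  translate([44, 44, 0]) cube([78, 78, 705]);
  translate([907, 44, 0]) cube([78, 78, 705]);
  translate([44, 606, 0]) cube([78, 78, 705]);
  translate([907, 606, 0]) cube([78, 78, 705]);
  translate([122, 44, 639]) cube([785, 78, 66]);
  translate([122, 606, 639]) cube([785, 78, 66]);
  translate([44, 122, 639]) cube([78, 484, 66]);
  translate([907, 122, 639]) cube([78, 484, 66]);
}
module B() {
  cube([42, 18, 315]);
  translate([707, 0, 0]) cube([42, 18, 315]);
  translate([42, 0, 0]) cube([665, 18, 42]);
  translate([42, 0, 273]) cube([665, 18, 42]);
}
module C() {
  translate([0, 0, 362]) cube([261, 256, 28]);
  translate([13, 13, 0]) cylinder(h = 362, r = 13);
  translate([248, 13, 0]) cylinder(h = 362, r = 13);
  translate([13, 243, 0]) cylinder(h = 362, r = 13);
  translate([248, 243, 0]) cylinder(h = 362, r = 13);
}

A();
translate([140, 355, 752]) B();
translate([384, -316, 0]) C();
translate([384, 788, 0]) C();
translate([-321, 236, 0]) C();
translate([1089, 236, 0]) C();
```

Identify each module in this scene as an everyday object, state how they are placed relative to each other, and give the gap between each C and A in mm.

Each stool's nearest face is 60 mm from the table's bounding box.

A is a table. B is a picture frame. C is a stool. The picture frame is on top of the table, centred. Four stools sit around the table at the −y, +y, −x, +x sides. The gap between each stool and the table is 60 mm.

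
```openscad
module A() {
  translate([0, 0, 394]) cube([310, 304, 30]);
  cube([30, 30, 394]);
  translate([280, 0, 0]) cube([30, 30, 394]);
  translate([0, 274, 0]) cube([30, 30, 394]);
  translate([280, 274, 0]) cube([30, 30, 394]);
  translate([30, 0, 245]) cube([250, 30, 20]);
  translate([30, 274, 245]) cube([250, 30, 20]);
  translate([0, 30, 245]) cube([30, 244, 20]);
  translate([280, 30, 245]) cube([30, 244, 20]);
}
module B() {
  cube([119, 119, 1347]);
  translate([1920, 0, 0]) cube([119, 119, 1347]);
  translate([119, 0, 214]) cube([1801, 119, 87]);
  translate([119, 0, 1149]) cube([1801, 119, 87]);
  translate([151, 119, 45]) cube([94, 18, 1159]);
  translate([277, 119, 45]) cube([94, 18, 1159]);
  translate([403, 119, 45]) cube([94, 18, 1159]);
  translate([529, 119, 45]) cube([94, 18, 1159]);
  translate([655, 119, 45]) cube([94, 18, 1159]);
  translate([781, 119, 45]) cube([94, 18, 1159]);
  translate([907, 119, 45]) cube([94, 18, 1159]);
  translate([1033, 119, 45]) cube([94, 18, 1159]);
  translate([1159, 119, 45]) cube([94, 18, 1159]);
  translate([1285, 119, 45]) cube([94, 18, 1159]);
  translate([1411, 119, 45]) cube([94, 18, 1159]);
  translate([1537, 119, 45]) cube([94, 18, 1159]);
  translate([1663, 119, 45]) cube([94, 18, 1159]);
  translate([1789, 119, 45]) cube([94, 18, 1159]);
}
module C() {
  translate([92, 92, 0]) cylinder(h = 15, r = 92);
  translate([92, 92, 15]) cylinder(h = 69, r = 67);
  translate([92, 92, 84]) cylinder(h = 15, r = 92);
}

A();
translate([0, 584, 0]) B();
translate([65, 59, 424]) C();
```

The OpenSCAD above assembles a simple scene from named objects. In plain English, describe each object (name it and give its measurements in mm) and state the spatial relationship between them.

A is a four-legged stool. The seat is a 310×304×30 mm slab whose top surface is at z = 424 mm; four square legs, each 30×30 mm in cross-section, run from the floor (z = 0) to the underside of the seat, each flush with a corner of the seat. Four stretchers, 30 mm wide and 20 mm tall, connect adjacent legs with their undersides at z = 245 mm, each running between the inner faces of the legs it joins and aligned with the legs' outer faces on the other axis.

B is a fence section. Two 119×119 mm posts, 1347 mm tall, stand on the floor with a clear span of 1801 mm between their inner faces. Two horizontal rails of 119×87 mm section span the gap between the posts with their undersides at z = 214 mm and z = 1149 mm, flush with the posts' −y face. 14 pickets, each 94 mm wide, 18 mm thick and 1159 mm tall, are fixed to the +y face of the rails with their bottoms at z = 45 mm, evenly spaced across the span with equal gaps (rounded down to the nearest mm) at the −x end and between each pair — any rounding remainder accumulates at the +x end.

C is a spool: two coaxial disc flanges of radius 92 mm and thickness 15 mm, joined by a core cylinder of radius 67 mm and height 69 mm. The lower flange rests on z = 0 and the three cylinders share a vertical axis.

The fence section is on the floor beside the stool on its +y side. The spool is on top of the stool.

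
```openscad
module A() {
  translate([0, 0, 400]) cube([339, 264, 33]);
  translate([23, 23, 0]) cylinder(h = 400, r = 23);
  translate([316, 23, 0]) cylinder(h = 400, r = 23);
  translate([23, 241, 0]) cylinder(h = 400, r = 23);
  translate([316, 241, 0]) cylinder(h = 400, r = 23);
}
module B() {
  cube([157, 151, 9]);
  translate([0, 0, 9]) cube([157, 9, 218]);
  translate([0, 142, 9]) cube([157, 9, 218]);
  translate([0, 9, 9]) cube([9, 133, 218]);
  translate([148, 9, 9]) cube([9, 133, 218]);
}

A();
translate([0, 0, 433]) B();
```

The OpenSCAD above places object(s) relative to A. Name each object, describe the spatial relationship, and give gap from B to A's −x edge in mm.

The open box's min-x is at 0; the stool's min-x is 0; gap = 0 mm.

A is a stool. B is an open box. The open box is on top of the stool. The gap from the open box to the stool's −x edge is 0 mm.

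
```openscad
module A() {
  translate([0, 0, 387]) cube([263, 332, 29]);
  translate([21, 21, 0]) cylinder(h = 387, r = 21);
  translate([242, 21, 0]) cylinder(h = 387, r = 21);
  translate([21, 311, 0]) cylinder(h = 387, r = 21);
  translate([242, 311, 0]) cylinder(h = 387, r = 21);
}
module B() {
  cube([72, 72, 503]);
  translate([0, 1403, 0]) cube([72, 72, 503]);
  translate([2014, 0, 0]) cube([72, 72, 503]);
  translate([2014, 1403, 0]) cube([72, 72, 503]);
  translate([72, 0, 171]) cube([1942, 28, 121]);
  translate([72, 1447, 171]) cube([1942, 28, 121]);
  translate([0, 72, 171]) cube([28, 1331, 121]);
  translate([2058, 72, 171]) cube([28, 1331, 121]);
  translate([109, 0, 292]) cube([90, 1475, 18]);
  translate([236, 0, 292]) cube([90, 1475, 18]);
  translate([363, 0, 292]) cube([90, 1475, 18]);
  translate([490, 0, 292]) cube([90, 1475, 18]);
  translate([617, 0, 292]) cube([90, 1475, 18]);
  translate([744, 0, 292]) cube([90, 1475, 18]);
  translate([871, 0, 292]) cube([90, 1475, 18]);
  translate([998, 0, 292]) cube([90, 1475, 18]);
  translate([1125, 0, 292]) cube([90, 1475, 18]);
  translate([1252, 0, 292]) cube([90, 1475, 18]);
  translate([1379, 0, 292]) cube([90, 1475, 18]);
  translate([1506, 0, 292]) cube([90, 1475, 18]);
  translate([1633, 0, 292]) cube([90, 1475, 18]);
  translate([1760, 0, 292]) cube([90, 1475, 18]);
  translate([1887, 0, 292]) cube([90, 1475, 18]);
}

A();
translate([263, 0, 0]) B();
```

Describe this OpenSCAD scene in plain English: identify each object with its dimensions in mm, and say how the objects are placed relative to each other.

A is a simple wooden stool: a rectangular seat 263 mm (x) by 332 mm (y), 29 mm thick, top face at z = 416 mm, on four round legs, each 42 mm in diameter. The legs rest on z = 0, each leg's axis is inset half a diameter from the nearest pair of seat edges (so the leg's bounding box is flush with the corner).

B is a bed frame 2086 mm long (x) by 1475 mm wide (y). Four 72×72 mm corner posts, 503 mm tall, at the corners of the footprint. Four rails of 28 mm thickness and 121 mm height run between adjacent posts with their undersides at z = 171 mm, their outer faces flush with the outside of the frame (the two x-running rails run between the posts' inner faces; the two y-running rails run between the posts' inner faces). 15 slats, each 90 mm wide (x) and 18 mm thick, lie across the top of the two x-running rails, running the full 1475 mm width of the frame in y; the slats are evenly spaced along x between the inner faces of the end posts with equal gaps (rounded down to the nearest mm) at the −x end and between each pair — any rounding remainder accumulates at the +x end.

The bed frame is against the stool's +x side, with their −y faces flush.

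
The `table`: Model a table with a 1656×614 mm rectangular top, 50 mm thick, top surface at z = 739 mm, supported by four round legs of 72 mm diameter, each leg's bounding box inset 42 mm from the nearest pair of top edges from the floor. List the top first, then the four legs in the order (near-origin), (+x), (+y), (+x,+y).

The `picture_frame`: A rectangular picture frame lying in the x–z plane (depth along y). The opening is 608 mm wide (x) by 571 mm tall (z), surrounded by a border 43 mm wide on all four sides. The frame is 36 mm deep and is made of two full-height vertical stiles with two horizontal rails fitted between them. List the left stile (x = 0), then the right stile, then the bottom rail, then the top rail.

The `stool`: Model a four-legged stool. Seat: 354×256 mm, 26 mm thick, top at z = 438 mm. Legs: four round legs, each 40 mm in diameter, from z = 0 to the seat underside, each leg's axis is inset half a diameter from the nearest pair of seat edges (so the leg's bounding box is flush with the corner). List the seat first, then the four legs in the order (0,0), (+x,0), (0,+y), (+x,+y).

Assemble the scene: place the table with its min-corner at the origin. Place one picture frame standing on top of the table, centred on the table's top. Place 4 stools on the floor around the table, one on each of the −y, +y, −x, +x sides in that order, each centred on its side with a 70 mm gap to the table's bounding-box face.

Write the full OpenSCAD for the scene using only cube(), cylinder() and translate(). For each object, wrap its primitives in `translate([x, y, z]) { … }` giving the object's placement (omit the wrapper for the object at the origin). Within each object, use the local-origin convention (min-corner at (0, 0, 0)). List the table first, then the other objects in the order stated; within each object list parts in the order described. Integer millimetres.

translate([0, 0, 689]) cube([1656, 614, 50]);
translate([78, 78, 0]) cylinder(h = 689, r = 36);
translate([1578, 78, 0]) cylinder(h = 689, r = 36);
translate([78, 536, 0]) cylinder(h = 689, r = 36);
translate([1578, 536, 0]) cylinder(h = 689, r = 36);
translate([481, 289, 739]) {
  cube([43, 36, 657]);
  translate([651, 0, 0]) cube([43, 36, 657]);
  translate([43, 0, 0]) cube([608, 36, 43]);
  translate([43, 0, 614]) cube([608, 36, 43]);
}
translate([651, -326, 0]) {
  translate([0, 0, 412]) cube([354, 256, 26]);
  translate([20, 20, 0]) cylinder(h = 412, r = 20);
  translate([334, 20, 0]) cylinder(h = 412, r = 20);
  translate([20, 236, 0]) cylinder(h = 412, r = 20);
  translate([334, 236, 0]) cylinder(h = 412, r = 20);
}
translate([651, 684, 0]) {
  translate([0, 0, 412]) cube([354, 256, 26]);
  translate([20, 20, 0]) cylinder(h = 412, r = 20);
  translate([334, 20, 0]) cylinder(h = 412, r = 20);
  translate([20, 236, 0]) cylinder(h = 412, r = 20);
  translate([334, 236, 0]) cylinder(h = 412, r = 20);
}
translate([-424, 179, 0]) {
  translate([0, 0, 412]) cube([354, 256, 26]);
  translate([20, 20, 0]) cylinder(h = 412, r = 20);
  translate([334, 20, 0]) cylinder(h = 412, r = 20);
  translate([20, 236, 0]) cylinder(h = 412, r = 20);
  translate([334, 236, 0]) cylinder(h = 412, r = 20);
}
translate([1726, 179, 0]) {
  translate([0, 0, 412]) cube([354, 256, 26]);
  translate([20, 20, 0]) cylinder(h = 412, r = 20);
  translate([334, 20, 0]) cylinder(h = 412, r = 20);
  translate([20, 236, 0]) cylinder(h = 412, r = 20);
  translate([334, 236, 0]) cylinder(h = 412, r = 20);
}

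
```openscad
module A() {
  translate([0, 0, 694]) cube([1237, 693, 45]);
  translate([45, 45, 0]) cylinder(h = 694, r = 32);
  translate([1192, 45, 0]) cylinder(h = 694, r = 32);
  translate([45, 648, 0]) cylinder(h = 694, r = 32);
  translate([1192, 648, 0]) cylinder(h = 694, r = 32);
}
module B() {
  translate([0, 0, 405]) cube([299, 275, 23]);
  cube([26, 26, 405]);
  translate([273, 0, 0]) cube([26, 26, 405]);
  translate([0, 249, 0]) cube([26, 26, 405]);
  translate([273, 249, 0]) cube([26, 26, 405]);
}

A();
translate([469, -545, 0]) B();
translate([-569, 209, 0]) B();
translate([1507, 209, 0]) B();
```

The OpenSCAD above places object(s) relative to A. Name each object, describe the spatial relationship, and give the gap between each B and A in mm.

A is a table. B is a stool. Three stools sit around the table at the −y, −x, +x sides. The gap between each stool and the table is 270 mm.

Each stool's nearest face is 270 mm from the table's bounding box.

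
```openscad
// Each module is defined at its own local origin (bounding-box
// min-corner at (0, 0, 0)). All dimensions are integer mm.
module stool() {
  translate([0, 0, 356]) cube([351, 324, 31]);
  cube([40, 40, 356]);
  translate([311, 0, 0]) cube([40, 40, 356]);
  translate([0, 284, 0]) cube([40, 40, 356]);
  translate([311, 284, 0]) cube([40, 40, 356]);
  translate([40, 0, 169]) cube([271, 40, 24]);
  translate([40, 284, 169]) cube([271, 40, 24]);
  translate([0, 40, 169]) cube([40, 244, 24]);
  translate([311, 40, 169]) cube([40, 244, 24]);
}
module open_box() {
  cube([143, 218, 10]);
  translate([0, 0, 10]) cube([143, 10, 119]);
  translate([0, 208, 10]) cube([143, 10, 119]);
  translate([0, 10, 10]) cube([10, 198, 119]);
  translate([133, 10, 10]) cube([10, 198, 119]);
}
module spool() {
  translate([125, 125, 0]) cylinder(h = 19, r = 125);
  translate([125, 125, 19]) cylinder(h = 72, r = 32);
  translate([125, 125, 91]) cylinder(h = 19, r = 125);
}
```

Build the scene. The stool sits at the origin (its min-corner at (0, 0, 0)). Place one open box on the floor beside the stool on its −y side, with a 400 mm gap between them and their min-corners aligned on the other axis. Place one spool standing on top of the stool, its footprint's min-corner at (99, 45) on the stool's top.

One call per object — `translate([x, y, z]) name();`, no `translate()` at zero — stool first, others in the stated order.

stool();
translate([0, -618, 0]) open_box();
translate([99, 45, 387]) spool();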